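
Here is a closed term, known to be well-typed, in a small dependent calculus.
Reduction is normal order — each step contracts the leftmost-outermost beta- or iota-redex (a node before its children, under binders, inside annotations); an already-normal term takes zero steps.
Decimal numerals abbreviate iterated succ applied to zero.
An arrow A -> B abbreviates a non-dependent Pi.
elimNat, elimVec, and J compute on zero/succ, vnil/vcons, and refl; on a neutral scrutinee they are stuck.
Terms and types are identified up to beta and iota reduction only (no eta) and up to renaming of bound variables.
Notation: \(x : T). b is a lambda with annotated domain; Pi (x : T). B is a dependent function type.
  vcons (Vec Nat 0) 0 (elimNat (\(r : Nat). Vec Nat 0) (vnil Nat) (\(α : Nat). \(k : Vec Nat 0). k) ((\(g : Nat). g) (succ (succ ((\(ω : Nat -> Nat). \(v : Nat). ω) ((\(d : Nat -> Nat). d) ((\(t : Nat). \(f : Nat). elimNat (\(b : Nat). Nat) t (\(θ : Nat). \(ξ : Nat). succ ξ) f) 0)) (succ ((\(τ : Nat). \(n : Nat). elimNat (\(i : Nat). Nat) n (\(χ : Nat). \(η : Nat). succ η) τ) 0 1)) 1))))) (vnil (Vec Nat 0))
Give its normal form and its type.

resulting normal form:
  vcons (Vec Nat 0) 0 (vnil Nat) (vnil (Vec Nat 0))
type:
  Vec (Vec Nat 0) 1


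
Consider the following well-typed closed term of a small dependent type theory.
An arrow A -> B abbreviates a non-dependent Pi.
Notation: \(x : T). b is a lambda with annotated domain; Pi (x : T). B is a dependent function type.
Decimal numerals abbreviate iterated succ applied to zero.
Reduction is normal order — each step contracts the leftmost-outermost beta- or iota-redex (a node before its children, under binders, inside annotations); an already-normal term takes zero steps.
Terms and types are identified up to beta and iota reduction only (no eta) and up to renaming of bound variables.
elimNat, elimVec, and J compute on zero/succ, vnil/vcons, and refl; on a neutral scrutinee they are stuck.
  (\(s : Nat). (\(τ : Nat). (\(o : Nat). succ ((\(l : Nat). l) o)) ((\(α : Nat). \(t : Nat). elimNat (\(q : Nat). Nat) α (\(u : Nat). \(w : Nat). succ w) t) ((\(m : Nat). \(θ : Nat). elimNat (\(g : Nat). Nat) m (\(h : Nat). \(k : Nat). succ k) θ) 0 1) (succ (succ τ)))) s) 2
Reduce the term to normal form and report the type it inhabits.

reduced normal form:
  6
inferred type:
  Nat
observation: normalization takes exactly 25 steps under the normal-order strategy.


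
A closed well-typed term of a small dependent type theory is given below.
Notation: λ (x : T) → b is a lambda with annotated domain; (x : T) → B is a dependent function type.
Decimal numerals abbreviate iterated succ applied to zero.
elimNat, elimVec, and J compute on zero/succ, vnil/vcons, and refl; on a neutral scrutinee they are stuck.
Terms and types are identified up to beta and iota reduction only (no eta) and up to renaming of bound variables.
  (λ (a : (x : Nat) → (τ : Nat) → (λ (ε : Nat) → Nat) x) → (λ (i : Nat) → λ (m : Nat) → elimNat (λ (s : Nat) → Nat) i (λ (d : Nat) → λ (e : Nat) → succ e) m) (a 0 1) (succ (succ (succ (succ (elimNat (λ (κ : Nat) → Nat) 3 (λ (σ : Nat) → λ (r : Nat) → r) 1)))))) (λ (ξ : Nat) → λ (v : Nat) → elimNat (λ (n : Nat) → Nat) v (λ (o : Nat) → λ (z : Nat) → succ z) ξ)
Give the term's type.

the term's type:
  Nat


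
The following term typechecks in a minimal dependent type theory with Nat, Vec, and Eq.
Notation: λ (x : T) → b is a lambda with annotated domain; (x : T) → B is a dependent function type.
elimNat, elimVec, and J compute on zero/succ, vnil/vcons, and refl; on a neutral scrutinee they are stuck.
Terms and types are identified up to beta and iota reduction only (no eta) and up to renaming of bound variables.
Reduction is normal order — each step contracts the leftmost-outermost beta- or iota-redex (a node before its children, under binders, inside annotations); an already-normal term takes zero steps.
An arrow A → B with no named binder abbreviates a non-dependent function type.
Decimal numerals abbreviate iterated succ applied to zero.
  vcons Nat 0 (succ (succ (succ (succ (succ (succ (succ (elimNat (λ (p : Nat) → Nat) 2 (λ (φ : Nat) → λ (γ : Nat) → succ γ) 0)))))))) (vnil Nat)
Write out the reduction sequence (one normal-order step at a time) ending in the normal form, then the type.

normal-order reduction:
  vcons Nat 0 (succ (succ (succ (succ (succ (succ (succ (elimNat (λ (p : Nat) → Nat) 2 (λ (φ : Nat) → λ (γ : Nat) → succ γ) 0)))))))) (vnil Nat)
  ~> vcons Nat 0 9 (vnil Nat)
inferred type:
  Vec Nat 1


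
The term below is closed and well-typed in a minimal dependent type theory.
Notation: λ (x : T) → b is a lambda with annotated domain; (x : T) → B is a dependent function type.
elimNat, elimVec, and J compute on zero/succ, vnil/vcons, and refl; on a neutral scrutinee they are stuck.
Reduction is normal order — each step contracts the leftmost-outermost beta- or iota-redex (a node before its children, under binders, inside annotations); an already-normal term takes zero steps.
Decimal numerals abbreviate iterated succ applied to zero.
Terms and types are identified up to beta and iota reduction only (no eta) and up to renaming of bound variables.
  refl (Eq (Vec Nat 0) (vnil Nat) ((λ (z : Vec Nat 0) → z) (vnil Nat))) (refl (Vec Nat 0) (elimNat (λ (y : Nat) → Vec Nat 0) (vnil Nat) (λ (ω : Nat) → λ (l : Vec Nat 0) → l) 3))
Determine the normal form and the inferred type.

resulting normal form:
  refl (Eq (Vec Nat 0) (vnil Nat) (vnil Nat)) (refl (Vec Nat 0) (vnil Nat))
type:
  Eq (Eq (Vec Nat 0) (vnil Nat) (vnil Nat)) (refl (Vec Nat 0) (vnil Nat)) (refl (Vec Nat 0) (vnil Nat))


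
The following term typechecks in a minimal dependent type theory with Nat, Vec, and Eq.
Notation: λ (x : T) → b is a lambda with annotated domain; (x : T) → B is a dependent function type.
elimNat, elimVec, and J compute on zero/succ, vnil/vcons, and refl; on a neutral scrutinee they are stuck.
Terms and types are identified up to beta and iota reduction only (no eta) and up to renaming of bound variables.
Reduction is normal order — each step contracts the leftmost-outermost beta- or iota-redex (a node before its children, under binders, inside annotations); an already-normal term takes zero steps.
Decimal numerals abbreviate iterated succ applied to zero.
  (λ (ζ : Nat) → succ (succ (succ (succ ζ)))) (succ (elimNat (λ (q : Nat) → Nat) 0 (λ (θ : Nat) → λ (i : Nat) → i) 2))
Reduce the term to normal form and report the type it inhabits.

reduced normal form:
  5
type:
  Nat
observation: 8 normal-order steps normalize the term, beginning with a beta-redex.


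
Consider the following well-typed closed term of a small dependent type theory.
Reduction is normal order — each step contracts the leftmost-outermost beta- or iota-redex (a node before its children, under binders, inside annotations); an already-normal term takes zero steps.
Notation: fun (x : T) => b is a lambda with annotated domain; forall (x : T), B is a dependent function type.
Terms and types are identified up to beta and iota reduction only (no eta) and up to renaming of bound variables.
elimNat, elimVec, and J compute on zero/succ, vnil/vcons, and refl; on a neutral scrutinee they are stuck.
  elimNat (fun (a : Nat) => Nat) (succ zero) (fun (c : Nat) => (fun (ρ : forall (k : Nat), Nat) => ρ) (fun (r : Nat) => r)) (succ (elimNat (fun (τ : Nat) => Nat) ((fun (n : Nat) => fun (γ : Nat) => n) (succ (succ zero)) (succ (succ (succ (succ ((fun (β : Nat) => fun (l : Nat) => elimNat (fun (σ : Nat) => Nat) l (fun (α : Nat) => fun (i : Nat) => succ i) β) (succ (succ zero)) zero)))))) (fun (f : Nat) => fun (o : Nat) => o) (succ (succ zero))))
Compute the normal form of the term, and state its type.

normal form:
  succ zero
type:
  Nat
observation: 21 normal-order steps normalize the term, beginning with an elimNat iota-redex.


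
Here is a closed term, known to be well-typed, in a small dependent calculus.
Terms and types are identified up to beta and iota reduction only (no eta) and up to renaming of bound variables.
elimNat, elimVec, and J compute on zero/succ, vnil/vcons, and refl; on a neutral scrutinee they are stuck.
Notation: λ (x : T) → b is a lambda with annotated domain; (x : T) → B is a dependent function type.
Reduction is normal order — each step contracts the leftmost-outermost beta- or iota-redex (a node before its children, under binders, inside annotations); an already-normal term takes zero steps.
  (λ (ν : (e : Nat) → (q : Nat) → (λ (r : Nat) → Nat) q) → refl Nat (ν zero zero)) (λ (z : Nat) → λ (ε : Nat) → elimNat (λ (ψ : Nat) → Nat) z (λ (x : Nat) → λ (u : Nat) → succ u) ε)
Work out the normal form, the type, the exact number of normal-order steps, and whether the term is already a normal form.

reduced normal form:
  refl Nat zero
the term's type:
  Eq Nat zero zero
steps to reach normal form (normal order): 4
started in normal form: no
first contracted redex: a beta-redex


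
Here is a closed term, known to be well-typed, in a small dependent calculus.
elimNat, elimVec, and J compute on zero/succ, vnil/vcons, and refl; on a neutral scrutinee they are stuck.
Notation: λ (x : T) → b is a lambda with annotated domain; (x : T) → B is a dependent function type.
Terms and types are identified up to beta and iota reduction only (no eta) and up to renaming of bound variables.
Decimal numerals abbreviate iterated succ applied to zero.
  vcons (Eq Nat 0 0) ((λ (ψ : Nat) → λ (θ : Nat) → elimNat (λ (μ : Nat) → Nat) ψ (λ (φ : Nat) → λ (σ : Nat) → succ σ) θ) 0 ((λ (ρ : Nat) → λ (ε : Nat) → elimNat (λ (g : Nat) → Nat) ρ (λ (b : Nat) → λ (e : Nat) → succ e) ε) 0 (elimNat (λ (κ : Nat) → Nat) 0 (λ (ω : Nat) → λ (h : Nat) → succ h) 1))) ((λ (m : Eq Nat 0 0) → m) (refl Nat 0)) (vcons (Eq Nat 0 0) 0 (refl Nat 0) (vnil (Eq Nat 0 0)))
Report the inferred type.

inferred type:
  Vec (Eq Nat 0 0) 2


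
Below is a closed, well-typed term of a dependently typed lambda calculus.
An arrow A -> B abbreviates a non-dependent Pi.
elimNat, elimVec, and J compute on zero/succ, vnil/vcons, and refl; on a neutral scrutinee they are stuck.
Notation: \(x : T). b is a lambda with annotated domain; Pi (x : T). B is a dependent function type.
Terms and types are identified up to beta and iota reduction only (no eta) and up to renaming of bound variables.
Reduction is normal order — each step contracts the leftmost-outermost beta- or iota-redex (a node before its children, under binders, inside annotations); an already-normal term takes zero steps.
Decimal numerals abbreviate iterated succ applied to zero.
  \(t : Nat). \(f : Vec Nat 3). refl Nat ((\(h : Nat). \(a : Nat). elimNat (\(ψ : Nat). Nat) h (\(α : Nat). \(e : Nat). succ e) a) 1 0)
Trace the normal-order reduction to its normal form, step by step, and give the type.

reduction (normal order):
  \(t : Nat). \(f : Vec Nat 3). refl Nat ((\(h : Nat). \(a : Nat). elimNat (\(ψ : Nat). Nat) h (\(α : Nat). \(e : Nat). succ e) a) 1 0)
  ~> \(t : Nat). \(f : Vec Nat 3). refl Nat ((\(h : Nat). elimNat (\(a : Nat). Nat) 1 (\(ψ : Nat). \(α : Nat). succ α) h) 0)
  ~> \(t : Nat). \(f : Vec Nat 3). refl Nat (elimNat (\(h : Nat). Nat) 1 (\(a : Nat). \(ψ : Nat). succ ψ) 0)
  ~> \(t : Nat). \(f : Vec Nat 3). refl Nat 1
the term's type:
  Nat -> Vec Nat 3 -> Eq Nat 1 1


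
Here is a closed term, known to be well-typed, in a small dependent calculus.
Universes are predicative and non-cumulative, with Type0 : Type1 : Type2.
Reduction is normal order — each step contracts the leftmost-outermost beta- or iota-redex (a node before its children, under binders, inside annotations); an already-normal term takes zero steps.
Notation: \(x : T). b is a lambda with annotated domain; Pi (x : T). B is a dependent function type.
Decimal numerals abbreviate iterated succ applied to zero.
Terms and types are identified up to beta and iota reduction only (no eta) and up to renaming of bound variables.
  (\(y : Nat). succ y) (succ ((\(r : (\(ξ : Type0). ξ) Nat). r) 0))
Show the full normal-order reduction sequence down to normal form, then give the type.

normal-order reduction:
  (\(y : Nat). succ y) (succ ((\(r : (\(ξ : Type0). ξ) Nat). r) 0))
  ~> succ (succ ((\(y : (\(r : Type0). r) Nat). y) 0))
  ~> 2
type:
  Nat


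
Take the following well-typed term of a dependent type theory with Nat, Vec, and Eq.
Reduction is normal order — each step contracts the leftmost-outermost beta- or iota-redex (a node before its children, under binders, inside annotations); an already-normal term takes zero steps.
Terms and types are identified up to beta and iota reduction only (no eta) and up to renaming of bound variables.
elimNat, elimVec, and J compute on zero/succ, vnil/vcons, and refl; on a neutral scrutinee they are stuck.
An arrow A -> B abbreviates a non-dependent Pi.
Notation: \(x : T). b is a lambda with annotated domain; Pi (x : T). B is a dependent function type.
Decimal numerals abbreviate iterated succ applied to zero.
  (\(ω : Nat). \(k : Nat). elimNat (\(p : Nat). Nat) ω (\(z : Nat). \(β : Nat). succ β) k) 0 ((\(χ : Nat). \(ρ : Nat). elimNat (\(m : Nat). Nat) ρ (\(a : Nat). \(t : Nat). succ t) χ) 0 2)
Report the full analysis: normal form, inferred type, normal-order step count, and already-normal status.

normal form:
  2
the term's type:
  Nat
steps to reach normal form (normal order): 12
term was already normal: no
first contracted redex: a beta-redex


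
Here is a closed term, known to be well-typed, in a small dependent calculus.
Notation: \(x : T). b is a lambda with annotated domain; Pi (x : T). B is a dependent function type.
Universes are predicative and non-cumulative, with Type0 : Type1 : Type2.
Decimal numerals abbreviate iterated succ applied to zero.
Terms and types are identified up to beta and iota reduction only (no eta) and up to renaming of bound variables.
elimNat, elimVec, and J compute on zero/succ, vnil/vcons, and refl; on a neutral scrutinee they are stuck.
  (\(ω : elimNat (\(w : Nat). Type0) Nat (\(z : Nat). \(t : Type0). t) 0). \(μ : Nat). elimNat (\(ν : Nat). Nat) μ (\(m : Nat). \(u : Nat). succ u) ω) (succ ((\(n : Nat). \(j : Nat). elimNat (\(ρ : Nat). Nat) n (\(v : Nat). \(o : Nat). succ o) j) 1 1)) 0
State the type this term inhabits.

inferred type:
  Nat


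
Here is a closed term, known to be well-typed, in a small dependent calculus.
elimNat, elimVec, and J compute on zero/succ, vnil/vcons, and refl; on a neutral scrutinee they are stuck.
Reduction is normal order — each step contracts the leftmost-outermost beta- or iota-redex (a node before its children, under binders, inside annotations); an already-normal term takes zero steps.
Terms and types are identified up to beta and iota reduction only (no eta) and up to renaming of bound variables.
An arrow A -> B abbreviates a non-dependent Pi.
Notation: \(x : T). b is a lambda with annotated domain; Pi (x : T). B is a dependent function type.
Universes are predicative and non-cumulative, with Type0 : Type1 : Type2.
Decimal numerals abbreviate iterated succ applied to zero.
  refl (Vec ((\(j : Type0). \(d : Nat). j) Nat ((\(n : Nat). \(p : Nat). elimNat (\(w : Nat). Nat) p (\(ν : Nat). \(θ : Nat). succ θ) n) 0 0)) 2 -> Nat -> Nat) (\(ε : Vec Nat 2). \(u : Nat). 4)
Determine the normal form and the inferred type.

normal form:
  refl (Vec Nat 2 -> Nat -> Nat) (\(j : Vec Nat 2). \(d : Nat). 4)
the term's type:
  Eq (Vec Nat 2 -> Nat -> Nat) (\(j : Vec Nat 2). \(d : Nat). 4) (\(n : Vec Nat 2). \(p : Nat). 4)
observation: normalization takes exactly 2 steps under the normal-order strategy.


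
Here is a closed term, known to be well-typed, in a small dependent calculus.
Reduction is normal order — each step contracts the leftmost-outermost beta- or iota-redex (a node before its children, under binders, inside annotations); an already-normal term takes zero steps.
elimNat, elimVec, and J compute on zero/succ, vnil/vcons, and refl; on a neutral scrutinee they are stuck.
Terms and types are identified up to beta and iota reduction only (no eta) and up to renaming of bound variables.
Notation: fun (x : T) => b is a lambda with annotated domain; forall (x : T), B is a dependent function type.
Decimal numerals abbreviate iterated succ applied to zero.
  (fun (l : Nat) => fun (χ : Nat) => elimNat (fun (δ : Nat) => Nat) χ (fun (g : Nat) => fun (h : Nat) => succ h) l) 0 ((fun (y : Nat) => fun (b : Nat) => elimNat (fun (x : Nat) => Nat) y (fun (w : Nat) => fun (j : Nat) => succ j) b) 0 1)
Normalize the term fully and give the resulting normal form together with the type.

normal form:
  1
the term's type:
  Nat
observation: contracting a beta-redex first, the term normalizes in 9 steps.


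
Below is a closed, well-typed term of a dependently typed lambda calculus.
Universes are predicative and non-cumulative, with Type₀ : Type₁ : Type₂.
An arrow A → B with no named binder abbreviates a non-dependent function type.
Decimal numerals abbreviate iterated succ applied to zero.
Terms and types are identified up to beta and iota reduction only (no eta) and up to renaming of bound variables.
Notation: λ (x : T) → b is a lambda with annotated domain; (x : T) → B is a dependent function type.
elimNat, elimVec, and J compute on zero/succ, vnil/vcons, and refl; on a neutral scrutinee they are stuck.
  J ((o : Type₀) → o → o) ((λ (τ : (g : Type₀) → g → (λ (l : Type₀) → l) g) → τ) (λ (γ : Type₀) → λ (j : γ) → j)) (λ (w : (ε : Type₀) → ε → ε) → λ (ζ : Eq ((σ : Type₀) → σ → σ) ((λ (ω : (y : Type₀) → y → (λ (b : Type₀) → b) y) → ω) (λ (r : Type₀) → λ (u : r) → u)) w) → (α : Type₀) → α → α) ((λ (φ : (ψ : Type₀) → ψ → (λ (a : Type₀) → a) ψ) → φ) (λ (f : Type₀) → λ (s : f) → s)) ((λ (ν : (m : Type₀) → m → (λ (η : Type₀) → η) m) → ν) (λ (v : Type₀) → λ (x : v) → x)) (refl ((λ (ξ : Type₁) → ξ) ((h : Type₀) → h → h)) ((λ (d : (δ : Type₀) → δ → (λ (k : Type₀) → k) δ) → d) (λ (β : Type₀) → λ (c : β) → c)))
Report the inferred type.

type:
  (o : Type₀) → o → o


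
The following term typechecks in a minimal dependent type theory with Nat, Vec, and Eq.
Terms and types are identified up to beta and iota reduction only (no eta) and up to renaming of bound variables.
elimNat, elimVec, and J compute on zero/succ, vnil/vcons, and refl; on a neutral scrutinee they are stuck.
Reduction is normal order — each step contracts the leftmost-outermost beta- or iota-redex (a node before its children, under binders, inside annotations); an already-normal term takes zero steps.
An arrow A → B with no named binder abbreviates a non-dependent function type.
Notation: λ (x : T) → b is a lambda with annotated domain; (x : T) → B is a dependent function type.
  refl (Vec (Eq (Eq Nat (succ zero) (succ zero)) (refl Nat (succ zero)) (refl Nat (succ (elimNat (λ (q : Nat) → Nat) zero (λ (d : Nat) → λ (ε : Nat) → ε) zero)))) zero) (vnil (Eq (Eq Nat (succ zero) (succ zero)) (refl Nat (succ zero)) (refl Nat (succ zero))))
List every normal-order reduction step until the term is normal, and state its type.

normal-order reduction sequence:
  refl (Vec (Eq (Eq Nat (succ zero) (succ zero)) (refl Nat (succ zero)) (refl Nat (succ (elimNat (λ (q : Nat) → Nat) zero (λ (d : Nat) → λ (ε : Nat) → ε) zero)))) zero) (vnil (Eq (Eq Nat (succ zero) (succ zero)) (refl Nat (succ zero)) (refl Nat (succ zero))))
  ~> refl (Vec (Eq (Eq Nat (succ zero) (succ zero)) (refl Nat (succ zero)) (refl Nat (succ zero))) zero) (vnil (Eq (Eq Nat (succ zero) (succ zero)) (refl Nat (succ zero)) (refl Nat (succ zero))))
inferred type:
  Eq (Vec (Eq (Eq Nat (succ zero) (succ zero)) (refl Nat (succ zero)) (refl Nat (succ zero))) zero) (vnil (Eq (Eq Nat (succ zero) (succ zero)) (refl Nat (succ zero)) (refl Nat (succ zero)))) (vnil (Eq (Eq Nat (succ zero) (succ zero)) (refl Nat (succ zero)) (refl Nat (succ zero))))


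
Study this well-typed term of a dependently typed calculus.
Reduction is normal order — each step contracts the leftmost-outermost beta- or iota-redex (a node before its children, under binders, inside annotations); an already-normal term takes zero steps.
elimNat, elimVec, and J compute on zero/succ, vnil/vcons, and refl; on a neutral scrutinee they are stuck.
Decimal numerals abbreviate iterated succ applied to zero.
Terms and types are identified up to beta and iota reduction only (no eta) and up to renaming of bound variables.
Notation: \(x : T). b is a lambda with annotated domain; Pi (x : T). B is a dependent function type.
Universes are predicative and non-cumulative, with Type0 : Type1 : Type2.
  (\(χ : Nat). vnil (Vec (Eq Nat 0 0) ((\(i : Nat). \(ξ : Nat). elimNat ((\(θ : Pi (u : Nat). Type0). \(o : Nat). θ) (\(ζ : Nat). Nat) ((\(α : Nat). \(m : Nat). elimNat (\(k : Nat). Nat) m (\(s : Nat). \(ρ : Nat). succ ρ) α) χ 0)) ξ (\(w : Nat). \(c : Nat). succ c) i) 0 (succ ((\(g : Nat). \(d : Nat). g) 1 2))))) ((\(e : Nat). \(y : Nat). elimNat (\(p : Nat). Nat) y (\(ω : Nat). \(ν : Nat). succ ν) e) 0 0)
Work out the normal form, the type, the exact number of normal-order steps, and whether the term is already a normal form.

reduced normal form:
  vnil (Vec (Eq Nat 0 0) 2)
the term's type:
  Vec (Vec (Eq Nat 0 0) 2) 0
reduction steps (normal order): 6
term was already normal: no
first redex: a beta-redex


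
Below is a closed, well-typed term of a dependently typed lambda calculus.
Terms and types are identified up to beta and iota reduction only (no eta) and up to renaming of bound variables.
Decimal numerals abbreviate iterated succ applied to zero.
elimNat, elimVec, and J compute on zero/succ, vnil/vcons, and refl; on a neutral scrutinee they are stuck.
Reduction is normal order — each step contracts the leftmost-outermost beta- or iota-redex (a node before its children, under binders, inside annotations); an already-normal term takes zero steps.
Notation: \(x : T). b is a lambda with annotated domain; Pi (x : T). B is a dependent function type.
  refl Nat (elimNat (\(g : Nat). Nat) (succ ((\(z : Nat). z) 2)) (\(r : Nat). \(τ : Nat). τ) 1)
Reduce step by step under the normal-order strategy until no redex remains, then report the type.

reduction (normal order):
  refl Nat (elimNat (\(g : Nat). Nat) (succ ((\(z : Nat). z) 2)) (\(r : Nat). \(τ : Nat). τ) 1)
  ~> refl Nat ((\(g : Nat). \(z : Nat). z) 0 (elimNat (\(r : Nat). Nat) (succ ((\(τ : Nat). τ) 2)) (\(c : Nat). \(h : Nat). h) 0))
  ~> refl Nat ((\(g : Nat). g) (elimNat (\(z : Nat). Nat) (succ ((\(r : Nat). r) 2)) (\(τ : Nat). \(c : Nat). c) 0))
  ~> refl Nat (elimNat (\(g : Nat). Nat) (succ ((\(z : Nat). z) 2)) (\(r : Nat). \(τ : Nat). τ) 0)
  ~> refl Nat (succ ((\(g : Nat). g) 2))
  ~> refl Nat 3
the term's type:
  Eq Nat 3 3


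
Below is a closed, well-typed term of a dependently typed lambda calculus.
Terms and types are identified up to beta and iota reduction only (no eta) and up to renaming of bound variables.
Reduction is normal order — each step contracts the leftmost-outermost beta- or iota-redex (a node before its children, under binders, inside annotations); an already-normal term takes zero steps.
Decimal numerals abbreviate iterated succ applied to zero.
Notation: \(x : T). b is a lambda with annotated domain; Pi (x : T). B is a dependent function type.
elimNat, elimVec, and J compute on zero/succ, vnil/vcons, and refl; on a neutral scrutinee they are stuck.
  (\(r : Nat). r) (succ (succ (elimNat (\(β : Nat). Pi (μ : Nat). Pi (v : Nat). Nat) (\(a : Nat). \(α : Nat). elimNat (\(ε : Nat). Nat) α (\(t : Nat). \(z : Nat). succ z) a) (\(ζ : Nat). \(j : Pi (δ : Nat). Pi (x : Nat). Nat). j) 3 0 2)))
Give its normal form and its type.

normal form:
  4
inferred type:
  Nat


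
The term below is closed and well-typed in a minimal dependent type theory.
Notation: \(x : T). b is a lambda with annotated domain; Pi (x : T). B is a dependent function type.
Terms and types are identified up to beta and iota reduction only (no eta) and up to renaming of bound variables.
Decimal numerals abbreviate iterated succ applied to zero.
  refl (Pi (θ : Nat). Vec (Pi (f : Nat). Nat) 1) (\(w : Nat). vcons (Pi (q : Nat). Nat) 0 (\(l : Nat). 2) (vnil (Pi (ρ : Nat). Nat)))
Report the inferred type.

type:
  Eq (Pi (θ : Nat). Vec (Pi (f : Nat). Nat) 1) (\(w : Nat). vcons (Pi (q : Nat). Nat) 0 (\(l : Nat). 2) (vnil (Pi (ρ : Nat). Nat))) (\(g : Nat). vcons (Pi (κ : Nat). Nat) 0 (\(y : Nat). 2) (vnil (Pi (s : Nat). Nat)))


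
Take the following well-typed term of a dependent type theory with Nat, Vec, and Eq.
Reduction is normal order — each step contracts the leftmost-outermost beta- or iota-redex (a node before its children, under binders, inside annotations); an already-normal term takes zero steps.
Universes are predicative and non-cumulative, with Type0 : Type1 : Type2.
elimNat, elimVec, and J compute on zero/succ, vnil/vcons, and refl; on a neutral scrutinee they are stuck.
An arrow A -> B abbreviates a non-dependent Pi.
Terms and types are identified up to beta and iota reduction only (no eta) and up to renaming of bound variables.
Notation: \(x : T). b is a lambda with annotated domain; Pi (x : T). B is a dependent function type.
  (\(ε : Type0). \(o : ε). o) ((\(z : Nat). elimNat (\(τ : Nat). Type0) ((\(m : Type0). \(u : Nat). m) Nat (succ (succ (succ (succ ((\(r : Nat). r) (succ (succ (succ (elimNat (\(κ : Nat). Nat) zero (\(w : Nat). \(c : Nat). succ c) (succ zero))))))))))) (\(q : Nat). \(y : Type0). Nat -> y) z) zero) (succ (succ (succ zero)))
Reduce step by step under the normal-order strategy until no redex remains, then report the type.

normal-order reduction:
  (\(ε : Type0). \(o : ε). o) ((\(z : Nat). elimNat (\(τ : Nat). Type0) ((\(m : Type0). \(u : Nat). m) Nat (succ (succ (succ (succ ((\(r : Nat). r) (succ (succ (succ (elimNat (\(κ : Nat). Nat) zero (\(w : Nat). \(c : Nat). succ c) (succ zero))))))))))) (\(q : Nat). \(y : Type0). Nat -> y) z) zero) (succ (succ (succ zero)))
  ~> (\(ε : (\(o : Nat). elimNat (\(z : Nat). Type0) ((\(τ : Type0). \(m : Nat). τ) Nat (succ (succ (succ (succ ((\(u : Nat). u) (succ (succ (succ (elimNat (\(r : Nat). Nat) zero (\(κ : Nat). \(w : Nat). succ w) (succ zero))))))))))) (\(c : Nat). \(q : Type0). Nat -> q) o) zero). ε) (succ (succ (succ zero)))
  ~> succ (succ (succ zero))
type:
  Nat


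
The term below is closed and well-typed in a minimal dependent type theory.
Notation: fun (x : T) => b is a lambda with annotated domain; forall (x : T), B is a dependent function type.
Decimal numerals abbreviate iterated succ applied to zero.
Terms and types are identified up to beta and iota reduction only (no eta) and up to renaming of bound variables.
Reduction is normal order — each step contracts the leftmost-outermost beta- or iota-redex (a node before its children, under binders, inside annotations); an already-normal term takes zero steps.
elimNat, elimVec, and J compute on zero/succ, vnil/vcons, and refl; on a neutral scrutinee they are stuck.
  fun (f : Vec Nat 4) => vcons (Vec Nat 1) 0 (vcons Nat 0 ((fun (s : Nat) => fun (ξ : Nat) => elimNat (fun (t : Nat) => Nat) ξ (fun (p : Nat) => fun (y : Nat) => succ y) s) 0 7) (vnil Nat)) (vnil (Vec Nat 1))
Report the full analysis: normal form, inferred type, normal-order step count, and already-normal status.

resulting normal form:
  fun (f : Vec Nat 4) => vcons (Vec Nat 1) 0 (vcons Nat 0 7 (vnil Nat)) (vnil (Vec Nat 1))
type:
  forall (f : Vec Nat 4), Vec (Vec Nat 1) 1
steps to reach normal form (normal order): 3
already normal: no
first redex: a beta-redex


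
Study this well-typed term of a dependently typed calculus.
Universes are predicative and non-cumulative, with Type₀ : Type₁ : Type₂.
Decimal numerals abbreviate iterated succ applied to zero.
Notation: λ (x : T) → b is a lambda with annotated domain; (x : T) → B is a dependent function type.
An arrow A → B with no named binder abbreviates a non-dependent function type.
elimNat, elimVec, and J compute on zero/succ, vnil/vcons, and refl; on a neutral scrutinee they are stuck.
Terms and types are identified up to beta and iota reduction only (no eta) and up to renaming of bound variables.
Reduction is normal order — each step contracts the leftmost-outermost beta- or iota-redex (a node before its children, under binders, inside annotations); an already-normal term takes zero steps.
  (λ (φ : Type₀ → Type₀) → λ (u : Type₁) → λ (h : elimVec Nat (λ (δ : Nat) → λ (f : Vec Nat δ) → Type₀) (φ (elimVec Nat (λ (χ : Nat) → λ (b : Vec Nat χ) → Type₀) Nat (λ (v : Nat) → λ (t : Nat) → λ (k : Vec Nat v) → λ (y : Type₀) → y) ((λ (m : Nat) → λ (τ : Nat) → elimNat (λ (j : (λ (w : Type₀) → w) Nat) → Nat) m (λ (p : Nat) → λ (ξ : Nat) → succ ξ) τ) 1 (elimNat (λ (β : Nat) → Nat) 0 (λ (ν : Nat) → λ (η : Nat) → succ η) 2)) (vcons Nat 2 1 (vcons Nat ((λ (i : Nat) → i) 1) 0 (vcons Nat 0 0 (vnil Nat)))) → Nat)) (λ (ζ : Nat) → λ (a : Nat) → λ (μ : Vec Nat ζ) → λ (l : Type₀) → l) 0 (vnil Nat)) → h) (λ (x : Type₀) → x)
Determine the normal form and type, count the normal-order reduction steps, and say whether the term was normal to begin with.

resulting normal form:
  λ (φ : Type₁) → λ (u : Nat → Nat) → u
type:
  Type₁ → (Nat → Nat) → Nat → Nat
steps to reach normal form (normal order): 19
term was already normal: no
first contracted redex: a beta-redex


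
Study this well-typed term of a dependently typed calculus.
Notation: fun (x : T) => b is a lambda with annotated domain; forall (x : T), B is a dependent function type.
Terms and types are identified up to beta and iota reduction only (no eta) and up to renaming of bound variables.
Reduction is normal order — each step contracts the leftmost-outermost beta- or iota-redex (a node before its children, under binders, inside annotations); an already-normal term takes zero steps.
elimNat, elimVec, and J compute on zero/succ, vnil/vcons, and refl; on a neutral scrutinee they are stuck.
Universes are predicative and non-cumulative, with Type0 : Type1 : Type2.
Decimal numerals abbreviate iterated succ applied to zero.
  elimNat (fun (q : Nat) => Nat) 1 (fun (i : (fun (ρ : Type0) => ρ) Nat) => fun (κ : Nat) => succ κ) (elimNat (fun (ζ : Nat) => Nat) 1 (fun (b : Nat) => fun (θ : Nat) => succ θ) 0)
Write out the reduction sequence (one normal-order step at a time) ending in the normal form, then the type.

normal-order reduction:
  elimNat (fun (q : Nat) => Nat) 1 (fun (i : (fun (ρ : Type0) => ρ) Nat) => fun (κ : Nat) => succ κ) (elimNat (fun (ζ : Nat) => Nat) 1 (fun (b : Nat) => fun (θ : Nat) => succ θ) 0)
  ~> elimNat (fun (q : Nat) => Nat) 1 (fun (i : Nat) => fun (ρ : Nat) => succ ρ) (elimNat (fun (κ : Nat) => Nat) 1 (fun (ζ : Nat) => fun (b : Nat) => succ b) 0)
  ~> elimNat (fun (q : Nat) => Nat) 1 (fun (i : Nat) => fun (ρ : Nat) => succ ρ) 1
  ~> (fun (q : Nat) => fun (i : Nat) => succ i) 0 (elimNat (fun (ρ : Nat) => Nat) 1 (fun (κ : Nat) => fun (ζ : Nat) => succ ζ) 0)
  ~> (fun (q : Nat) => succ q) (elimNat (fun (i : Nat) => Nat) 1 (fun (ρ : Nat) => fun (κ : Nat) => succ κ) 0)
  ~> succ (elimNat (fun (q : Nat) => Nat) 1 (fun (i : Nat) => fun (ρ : Nat) => succ ρ) 0)
  ~> 2
type:
  Nat


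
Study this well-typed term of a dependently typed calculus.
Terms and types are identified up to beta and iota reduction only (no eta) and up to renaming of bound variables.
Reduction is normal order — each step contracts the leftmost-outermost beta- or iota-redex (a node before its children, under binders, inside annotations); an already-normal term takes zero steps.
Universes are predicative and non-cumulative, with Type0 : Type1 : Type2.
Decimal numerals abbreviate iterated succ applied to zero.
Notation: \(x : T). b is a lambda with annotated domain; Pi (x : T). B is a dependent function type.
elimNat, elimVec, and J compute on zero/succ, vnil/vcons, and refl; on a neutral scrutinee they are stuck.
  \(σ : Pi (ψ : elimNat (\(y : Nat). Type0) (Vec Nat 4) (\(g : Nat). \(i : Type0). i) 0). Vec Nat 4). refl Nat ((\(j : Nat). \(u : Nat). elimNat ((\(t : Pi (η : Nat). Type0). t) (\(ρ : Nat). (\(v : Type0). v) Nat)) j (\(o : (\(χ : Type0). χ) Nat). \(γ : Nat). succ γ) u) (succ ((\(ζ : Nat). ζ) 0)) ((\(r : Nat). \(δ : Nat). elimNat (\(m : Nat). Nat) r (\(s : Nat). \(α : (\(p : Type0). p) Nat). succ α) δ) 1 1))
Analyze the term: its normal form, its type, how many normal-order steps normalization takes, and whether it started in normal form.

normal form:
  \(σ : Pi (ψ : Vec Nat 4). Vec Nat 4). refl Nat 3
inferred type:
  Pi (σ : Pi (ψ : Vec Nat 4). Vec Nat 4). Eq Nat 3 3
steps to reach normal form (normal order): 20
already normal: no
first contracted redex: an elimNat iota-redex


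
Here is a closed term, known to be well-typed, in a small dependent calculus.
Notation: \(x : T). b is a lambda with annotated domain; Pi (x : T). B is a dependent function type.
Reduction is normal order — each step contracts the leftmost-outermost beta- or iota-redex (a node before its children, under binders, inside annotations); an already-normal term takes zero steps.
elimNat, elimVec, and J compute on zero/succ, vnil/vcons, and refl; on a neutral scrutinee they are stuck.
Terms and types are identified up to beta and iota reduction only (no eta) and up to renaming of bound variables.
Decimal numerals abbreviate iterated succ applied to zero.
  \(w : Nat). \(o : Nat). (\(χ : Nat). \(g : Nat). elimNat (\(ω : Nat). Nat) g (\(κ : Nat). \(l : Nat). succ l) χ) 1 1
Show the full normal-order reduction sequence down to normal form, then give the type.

reduction (normal order):
  \(w : Nat). \(o : Nat). (\(χ : Nat). \(g : Nat). elimNat (\(ω : Nat). Nat) g (\(κ : Nat). \(l : Nat). succ l) χ) 1 1
  ~> \(w : Nat). \(o : Nat). (\(χ : Nat). elimNat (\(g : Nat). Nat) χ (\(ω : Nat). \(κ : Nat). succ κ) 1) 1
  ~> \(w : Nat). \(o : Nat). elimNat (\(χ : Nat). Nat) 1 (\(g : Nat). \(ω : Nat). succ ω) 1
  ~> \(w : Nat). \(o : Nat). (\(χ : Nat). \(g : Nat). succ g) 0 (elimNat (\(ω : Nat). Nat) 1 (\(κ : Nat). \(l : Nat). succ l) 0)
  ~> \(w : Nat). \(o : Nat). (\(χ : Nat). succ χ) (elimNat (\(g : Nat). Nat) 1 (\(ω : Nat). \(κ : Nat). succ κ) 0)
  ~> \(w : Nat). \(o : Nat). succ (elimNat (\(χ : Nat). Nat) 1 (\(g : Nat). \(ω : Nat). succ ω) 0)
  ~> \(w : Nat). \(o : Nat). 2
type:
  Pi (w : Nat). Pi (o : Nat). Nat


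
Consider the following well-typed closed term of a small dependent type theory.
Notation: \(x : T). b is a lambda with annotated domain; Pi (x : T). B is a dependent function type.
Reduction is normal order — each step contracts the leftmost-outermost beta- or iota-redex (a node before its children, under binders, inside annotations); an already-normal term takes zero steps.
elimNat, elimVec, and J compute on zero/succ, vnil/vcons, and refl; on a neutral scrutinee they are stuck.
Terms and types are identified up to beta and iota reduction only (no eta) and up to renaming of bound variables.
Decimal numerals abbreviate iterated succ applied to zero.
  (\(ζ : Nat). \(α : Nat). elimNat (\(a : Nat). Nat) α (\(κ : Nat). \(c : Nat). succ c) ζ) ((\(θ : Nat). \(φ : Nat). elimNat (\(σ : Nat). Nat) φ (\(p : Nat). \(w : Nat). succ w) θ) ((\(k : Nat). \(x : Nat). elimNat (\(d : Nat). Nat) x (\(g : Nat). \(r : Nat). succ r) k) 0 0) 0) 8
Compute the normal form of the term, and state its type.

normal form:
  8
inferred type:
  Nat
observation: the leftmost-outermost redex is a beta-redex, and normalization takes 9 steps.


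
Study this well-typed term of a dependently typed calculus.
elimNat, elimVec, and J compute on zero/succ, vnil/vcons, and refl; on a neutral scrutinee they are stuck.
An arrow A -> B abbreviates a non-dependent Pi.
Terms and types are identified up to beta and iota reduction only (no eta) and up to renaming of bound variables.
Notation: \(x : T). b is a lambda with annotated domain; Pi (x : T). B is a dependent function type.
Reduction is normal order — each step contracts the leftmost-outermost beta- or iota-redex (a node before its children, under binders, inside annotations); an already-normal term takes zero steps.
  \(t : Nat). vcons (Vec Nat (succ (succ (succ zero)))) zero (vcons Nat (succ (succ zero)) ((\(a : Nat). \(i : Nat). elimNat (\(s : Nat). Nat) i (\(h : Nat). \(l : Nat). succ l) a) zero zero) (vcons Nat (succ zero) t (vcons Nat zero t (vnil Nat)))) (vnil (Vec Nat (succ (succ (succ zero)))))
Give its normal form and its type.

reduced normal form:
  \(t : Nat). vcons (Vec Nat (succ (succ (succ zero)))) zero (vcons Nat (succ (succ zero)) zero (vcons Nat (succ zero) t (vcons Nat zero t (vnil Nat)))) (vnil (Vec Nat (succ (succ (succ zero)))))
type:
  Nat -> Vec (Vec Nat (succ (succ (succ zero)))) (succ zero)
observation: the term reaches its normal form after 3 normal-order steps.


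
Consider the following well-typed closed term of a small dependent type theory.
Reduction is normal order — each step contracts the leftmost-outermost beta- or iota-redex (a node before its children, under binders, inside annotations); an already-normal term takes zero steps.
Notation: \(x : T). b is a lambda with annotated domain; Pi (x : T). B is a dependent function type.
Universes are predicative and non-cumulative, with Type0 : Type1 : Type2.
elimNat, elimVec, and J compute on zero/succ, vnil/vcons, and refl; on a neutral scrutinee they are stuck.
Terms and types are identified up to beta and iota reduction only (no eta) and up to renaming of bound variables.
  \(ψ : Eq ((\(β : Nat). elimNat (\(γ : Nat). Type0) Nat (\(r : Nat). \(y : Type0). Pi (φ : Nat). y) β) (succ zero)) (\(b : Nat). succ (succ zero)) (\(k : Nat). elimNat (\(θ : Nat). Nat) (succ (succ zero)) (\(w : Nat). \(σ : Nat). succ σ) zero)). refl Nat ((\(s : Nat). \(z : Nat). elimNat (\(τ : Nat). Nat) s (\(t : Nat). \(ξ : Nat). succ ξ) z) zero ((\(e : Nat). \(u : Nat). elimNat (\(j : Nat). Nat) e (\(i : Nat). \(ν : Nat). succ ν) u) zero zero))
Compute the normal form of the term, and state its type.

normal form:
  \(ψ : Eq (Pi (β : Nat). Nat) (\(γ : Nat). succ (succ zero)) (\(r : Nat). succ (succ zero))). refl Nat zero
type:
  Pi (ψ : Eq (Pi (β : Nat). Nat) (\(γ : Nat). succ (succ zero)) (\(r : Nat). succ (succ zero))). Eq Nat zero zero
observation: the term reaches its normal form after 12 normal-order steps.


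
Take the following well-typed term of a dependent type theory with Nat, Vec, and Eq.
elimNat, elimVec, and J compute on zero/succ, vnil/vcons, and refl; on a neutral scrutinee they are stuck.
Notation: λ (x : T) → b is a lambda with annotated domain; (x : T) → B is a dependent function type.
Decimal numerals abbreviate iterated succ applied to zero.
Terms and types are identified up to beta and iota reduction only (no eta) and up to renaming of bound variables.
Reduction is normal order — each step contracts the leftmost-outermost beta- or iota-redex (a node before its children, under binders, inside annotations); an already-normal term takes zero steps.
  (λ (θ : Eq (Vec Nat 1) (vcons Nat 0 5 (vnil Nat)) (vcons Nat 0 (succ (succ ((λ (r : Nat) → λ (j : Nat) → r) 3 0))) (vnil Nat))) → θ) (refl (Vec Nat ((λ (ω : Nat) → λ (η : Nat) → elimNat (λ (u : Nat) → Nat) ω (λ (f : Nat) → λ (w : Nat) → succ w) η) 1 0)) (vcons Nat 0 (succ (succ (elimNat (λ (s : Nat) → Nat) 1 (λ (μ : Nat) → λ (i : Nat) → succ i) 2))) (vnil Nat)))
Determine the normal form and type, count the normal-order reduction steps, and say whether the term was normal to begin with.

normal form:
  refl (Vec Nat 1) (vcons Nat 0 5 (vnil Nat))
type:
  Eq (Vec Nat 1) (vcons Nat 0 5 (vnil Nat)) (vcons Nat 0 5 (vnil Nat))
reduction steps (normal order): 11
already normal: no
first contracted redex: a beta-redex


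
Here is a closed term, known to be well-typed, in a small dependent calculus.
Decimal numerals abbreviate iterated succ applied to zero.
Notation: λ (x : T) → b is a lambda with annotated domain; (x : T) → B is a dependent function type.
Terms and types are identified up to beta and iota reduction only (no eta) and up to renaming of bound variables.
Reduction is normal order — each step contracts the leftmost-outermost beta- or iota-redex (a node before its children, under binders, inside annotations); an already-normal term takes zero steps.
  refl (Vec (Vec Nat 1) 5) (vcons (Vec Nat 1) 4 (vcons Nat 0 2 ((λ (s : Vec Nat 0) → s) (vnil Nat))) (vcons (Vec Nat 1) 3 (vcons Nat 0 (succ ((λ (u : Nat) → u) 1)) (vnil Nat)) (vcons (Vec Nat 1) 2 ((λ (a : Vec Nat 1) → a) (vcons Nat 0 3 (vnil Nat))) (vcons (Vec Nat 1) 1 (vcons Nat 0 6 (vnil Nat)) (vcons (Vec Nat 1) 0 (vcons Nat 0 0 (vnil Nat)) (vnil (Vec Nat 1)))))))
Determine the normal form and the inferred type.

normal form:
  refl (Vec (Vec Nat 1) 5) (vcons (Vec Nat 1) 4 (vcons Nat 0 2 (vnil Nat)) (vcons (Vec Nat 1) 3 (vcons Nat 0 2 (vnil Nat)) (vcons (Vec Nat 1) 2 (vcons Nat 0 3 (vnil Nat)) (vcons (Vec Nat 1) 1 (vcons Nat 0 6 (vnil Nat)) (vcons (Vec Nat 1) 0 (vcons Nat 0 0 (vnil Nat)) (vnil (Vec Nat 1)))))))
type:
  Eq (Vec (Vec Nat 1) 5) (vcons (Vec Nat 1) 4 (vcons Nat 0 2 (vnil Nat)) (vcons (Vec Nat 1) 3 (vcons Nat 0 2 (vnil Nat)) (vcons (Vec Nat 1) 2 (vcons Nat 0 3 (vnil Nat)) (vcons (Vec Nat 1) 1 (vcons Nat 0 6 (vnil Nat)) (vcons (Vec Nat 1) 0 (vcons Nat 0 0 (vnil Nat)) (vnil (Vec Nat 1))))))) (vcons (Vec Nat 1) 4 (vcons Nat 0 2 (vnil Nat)) (vcons (Vec Nat 1) 3 (vcons Nat 0 2 (vnil Nat)) (vcons (Vec Nat 1) 2 (vcons Nat 0 3 (vnil Nat)) (vcons (Vec Nat 1) 1 (vcons Nat 0 6 (vnil Nat)) (vcons (Vec Nat 1) 0 (vcons Nat 0 0 (vnil Nat)) (vnil (Vec Nat 1)))))))
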